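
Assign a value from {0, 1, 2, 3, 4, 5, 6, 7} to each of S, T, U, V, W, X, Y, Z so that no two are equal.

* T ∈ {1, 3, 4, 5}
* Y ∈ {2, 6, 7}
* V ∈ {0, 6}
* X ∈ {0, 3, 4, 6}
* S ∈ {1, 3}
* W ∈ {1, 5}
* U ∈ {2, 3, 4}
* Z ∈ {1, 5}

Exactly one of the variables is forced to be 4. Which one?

Among the 8 variables, 7 fits only Y (and all 8 values in {0, 1, 2, 3, 4, 5, 6, 7} must be used), so Y = 7.
The 7 still-open variables draw from only 7 values {0, 1, 2, 3, 4, 5, 6}, so each is used; only U can be 2, hence U = 2.
The 2 variables W and Z are confined to {1, 5}, which locks those values in; drop them from S, T.
S has just one choice, so S = 3. Remove 3 from T, X.
So 4 goes to T.

T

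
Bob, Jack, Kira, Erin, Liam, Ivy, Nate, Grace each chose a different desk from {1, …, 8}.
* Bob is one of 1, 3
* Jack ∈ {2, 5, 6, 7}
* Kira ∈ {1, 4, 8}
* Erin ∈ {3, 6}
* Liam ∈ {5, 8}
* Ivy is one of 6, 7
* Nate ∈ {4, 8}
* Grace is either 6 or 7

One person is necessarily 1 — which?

Bob

The 8 variables together cover exactly {1, 2, 3, 4, 5, 6, 7, 8} — 8 values for 8 variables — and 2 appears only in Jack's list, so Jack = 2.
The 7 still-open variables together cover exactly {1, 3, 4, 5, 6, 7, 8} — 7 values for 7 variables — and 5 appears only in Liam's list, so Liam = 5.
Ivy and Grace between them cover only {6, 7} — a naked pair. Remove those values from Erin.
Erin has just one choice, so Erin = 3. Remove 3 from Bob.
So 1 goes to Bob.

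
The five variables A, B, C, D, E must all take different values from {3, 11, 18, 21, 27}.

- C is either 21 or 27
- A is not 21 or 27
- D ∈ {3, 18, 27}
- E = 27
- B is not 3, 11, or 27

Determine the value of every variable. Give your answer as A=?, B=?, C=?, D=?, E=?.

E has just one choice, so E = 27. Eliminate 27 elsewhere: C, D.
C must be 21 (only option left). Strike 21 from B.
B has just one choice, so B = 18. Remove 18 from A, D.
D must be 3 (only option left). Strike 3 from A.
A must be 11 (only option left).

A=11, B=18, C=21, D=3, E=27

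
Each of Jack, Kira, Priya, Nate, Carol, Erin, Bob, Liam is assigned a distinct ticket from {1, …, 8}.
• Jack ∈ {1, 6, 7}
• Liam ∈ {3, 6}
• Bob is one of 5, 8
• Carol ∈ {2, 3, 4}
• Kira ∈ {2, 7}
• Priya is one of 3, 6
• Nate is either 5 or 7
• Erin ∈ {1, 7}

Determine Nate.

5

The 8 variables draw from only 8 values {1, 2, 3, 4, 5, 6, 7, 8}, so each is used; only Carol can be 4, hence Carol = 4.
The 7 still-open variables together cover exactly {1, 2, 3, 5, 6, 7, 8} — 7 values for 7 variables — and 2 appears only in Kira's list, so Kira = 2.
The 6 still-open variables draw from only 6 values {1, 3, 5, 6, 7, 8}, so each is used; only Bob can be 8, hence Bob = 8.
Among the 5 still-open variables, 5 fits only Nate (and all 5 values in {1, 3, 5, 6, 7} must be used), so Nate = 5.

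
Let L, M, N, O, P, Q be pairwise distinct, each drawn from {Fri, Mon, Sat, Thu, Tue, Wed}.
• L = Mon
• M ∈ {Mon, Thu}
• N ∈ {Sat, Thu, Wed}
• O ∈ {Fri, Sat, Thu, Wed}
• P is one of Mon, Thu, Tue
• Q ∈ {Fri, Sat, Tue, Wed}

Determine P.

L's domain is down to {Mon}, so L = Mon. Remove Mon from M, P.
That leaves M = Thu. Eliminate Thu elsewhere: N, O, P.
So P = Tue.

Tue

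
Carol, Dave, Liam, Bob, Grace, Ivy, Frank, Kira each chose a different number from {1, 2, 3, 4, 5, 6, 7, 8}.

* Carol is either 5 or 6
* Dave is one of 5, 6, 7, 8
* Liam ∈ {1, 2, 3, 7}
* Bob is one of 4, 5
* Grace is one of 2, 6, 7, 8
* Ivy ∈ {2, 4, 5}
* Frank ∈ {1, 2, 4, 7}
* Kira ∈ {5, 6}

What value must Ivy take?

2

Among the 8 variables, 3 fits only Liam (and all 8 values in {1, 2, 3, 4, 5, 6, 7, 8} must be used), so Liam = 3.
Among the 7 still-open variables, 1 fits only Frank (and all 7 values in {1, 2, 4, 5, 6, 7, 8} must be used), so Frank = 1.
Carol and Kira share exactly the 2 values {5, 6}; by pigeonhole those values go to them, so strike 5, 6 from Dave, Bob, Grace, Ivy.
Bob's domain is down to {4}, so Bob = 4. Eliminate 4 elsewhere: Ivy.
So Ivy = 2.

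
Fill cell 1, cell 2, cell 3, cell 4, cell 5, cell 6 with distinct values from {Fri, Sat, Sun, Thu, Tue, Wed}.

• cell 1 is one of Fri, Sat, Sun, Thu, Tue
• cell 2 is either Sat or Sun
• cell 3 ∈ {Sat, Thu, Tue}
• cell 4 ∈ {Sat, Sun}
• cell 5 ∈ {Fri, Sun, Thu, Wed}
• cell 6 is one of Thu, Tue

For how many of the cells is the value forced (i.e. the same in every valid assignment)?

The 6 variables together cover exactly {Fri, Sat, Sun, Thu, Tue, Wed} — 6 values for 6 variables — and Wed appears only in cell 5's list, so cell 5 = Wed.
The 5 still-open variables together cover exactly {Fri, Sat, Sun, Thu, Tue} — 5 values for 5 variables — and Fri appears only in cell 1's list, so cell 1 = Fri.
cell 2 and cell 4 between them cover only {Sat, Sun} — a naked pair. Remove those values from cell 3.
Determined: cell 1=Fri, cell 5=Wed. The other cells each still have more than one consistent value. That makes 2.

2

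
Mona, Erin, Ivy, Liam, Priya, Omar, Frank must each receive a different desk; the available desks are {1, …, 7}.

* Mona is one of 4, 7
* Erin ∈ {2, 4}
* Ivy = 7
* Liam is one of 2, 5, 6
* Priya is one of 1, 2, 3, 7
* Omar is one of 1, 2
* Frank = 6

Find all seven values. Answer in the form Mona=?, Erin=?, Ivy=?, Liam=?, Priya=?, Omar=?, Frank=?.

Ivy must be 7 (only option left). Remove 7 from Mona, Priya.
Frank must be 6 (only option left). Eliminate 6 elsewhere: Liam.
Mona's domain is down to {4}, so Mona = 4. Remove 4 from Erin.
Erin must be 2 (only option left). Remove 2 from Liam, Priya, Omar.
Liam has just one choice, so Liam = 5.
Omar has just one choice, so Omar = 1. Strike 1 from Priya.
That leaves Priya = 3.

Mona=4, Erin=2, Ivy=7, Liam=5, Priya=3, Omar=1, Frank=6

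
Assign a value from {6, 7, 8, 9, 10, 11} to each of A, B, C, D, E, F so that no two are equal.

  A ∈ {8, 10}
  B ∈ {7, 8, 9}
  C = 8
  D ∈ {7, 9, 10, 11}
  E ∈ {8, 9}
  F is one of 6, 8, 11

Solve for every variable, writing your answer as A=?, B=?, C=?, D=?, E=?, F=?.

A=10, B=7, C=8, D=11, E=9, F=6

C's domain is down to {8}, so C = 8. Eliminate 8 elsewhere: A, B, E, F.
E has just one choice, so E = 9. Remove 9 from B, D.
A's domain is down to {10}, so A = 10. So D can't be 10.
B has just one choice, so B = 7. Eliminate 7 elsewhere: D.
That leaves D = 11. So F can't be 11.
That leaves F = 6.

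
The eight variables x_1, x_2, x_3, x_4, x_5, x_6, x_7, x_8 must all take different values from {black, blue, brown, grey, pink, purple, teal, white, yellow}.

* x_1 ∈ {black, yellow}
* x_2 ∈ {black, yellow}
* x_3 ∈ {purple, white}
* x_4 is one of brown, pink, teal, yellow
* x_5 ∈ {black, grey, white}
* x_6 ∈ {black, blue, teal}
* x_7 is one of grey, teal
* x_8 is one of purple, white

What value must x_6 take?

The 2 variables x_1 and x_2 are confined to {black, yellow}, which locks those values in; drop them from x_4, x_5, x_6.
x_3 and x_8 between them cover only {purple, white} — a naked pair. Remove those values from x_5.
x_5's domain is down to {grey}, so x_5 = grey. Eliminate grey elsewhere: x_7.
x_7 has just one choice, so x_7 = teal. Remove teal from x_4, x_6.
So x_6 = blue.

blue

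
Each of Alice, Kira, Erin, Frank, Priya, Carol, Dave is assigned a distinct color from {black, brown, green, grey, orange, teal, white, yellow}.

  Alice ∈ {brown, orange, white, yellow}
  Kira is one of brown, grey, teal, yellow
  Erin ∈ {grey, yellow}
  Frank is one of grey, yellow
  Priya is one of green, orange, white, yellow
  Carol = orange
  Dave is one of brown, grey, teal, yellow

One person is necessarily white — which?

Carol must be orange (only option left). Remove orange from Alice, Priya.
The 6 still-open variables draw from only 6 values {brown, green, grey, teal, white, yellow}, so each is used; only Priya can be green, hence Priya = green.
Among the 5 still-open variables, white fits only Alice (and all 5 values in {brown, grey, teal, white, yellow} must be used), so Alice = white.

Alice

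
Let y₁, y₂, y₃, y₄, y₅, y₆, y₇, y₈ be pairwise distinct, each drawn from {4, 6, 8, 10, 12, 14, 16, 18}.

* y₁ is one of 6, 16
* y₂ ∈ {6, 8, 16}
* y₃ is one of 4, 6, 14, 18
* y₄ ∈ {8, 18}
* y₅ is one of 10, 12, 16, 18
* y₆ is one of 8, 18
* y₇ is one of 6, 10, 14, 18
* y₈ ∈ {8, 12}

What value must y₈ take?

The 8 variables together cover exactly {4, 6, 8, 10, 12, 14, 16, 18} — 8 values for 8 variables — and 4 appears only in y₃'s list, so y₃ = 4.
Among the 7 still-open variables, 14 fits only y₇ (and all 7 values in {6, 8, 10, 12, 14, 16, 18} must be used), so y₇ = 14.
The 6 still-open variables draw from only 6 values {6, 8, 10, 12, 16, 18}, so each is used; only y₅ can be 10, hence y₅ = 10.
The 5 still-open variables together cover exactly {6, 8, 12, 16, 18} — 5 values for 5 variables — and 12 appears only in y₈'s list, so y₈ = 12.

12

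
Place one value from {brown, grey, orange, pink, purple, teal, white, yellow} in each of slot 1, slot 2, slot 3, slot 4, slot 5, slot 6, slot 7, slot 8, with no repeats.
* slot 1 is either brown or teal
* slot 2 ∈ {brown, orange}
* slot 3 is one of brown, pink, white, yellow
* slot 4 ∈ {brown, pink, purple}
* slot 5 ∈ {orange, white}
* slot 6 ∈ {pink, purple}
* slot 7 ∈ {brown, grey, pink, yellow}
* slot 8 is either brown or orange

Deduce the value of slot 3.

yellow

The 8 variables together cover exactly {brown, grey, orange, pink, purple, teal, white, yellow} — 8 values for 8 variables — and grey appears only in slot 7's list, so slot 7 = grey.
The 7 still-open variables together cover exactly {brown, orange, pink, purple, teal, white, yellow} — 7 values for 7 variables — and teal appears only in slot 1's list, so slot 1 = teal.
Among the 6 still-open variables, yellow fits only slot 3 (and all 6 values in {brown, orange, pink, purple, white, yellow} must be used), so slot 3 = yellow.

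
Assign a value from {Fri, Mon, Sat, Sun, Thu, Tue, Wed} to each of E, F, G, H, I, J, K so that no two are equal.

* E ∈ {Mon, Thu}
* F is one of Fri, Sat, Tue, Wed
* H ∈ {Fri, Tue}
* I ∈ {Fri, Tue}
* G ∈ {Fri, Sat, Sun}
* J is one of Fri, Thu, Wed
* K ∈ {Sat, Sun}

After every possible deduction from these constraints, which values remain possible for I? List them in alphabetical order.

The 7 variables draw from only 7 values {Fri, Mon, Sat, Sun, Thu, Tue, Wed}, so each is used; only E can be Mon, hence E = Mon.
The 6 still-open variables draw from only 6 values {Fri, Sat, Sun, Thu, Tue, Wed}, so each is used; only J can be Thu, hence J = Thu.
The 5 still-open variables together cover exactly {Fri, Sat, Sun, Tue, Wed} — 5 values for 5 variables — and Wed appears only in F's list, so F = Wed.
The 2 variables H and I are confined to {Fri, Tue}, which locks those values in; drop them from G.
No further eliminations apply; I can still be any of Fri, Tue.

Fri, Tue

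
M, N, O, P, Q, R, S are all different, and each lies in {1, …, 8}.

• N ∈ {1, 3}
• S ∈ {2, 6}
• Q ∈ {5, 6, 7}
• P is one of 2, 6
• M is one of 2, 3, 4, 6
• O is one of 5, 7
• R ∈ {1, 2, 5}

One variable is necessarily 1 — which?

R

The 7 variables together cover exactly {1, 2, 3, 4, 5, 6, 7} — 7 values for 7 variables — and 4 appears only in M's list, so M = 4.
Among the 6 still-open variables, 3 fits only N (and all 6 values in {1, 2, 3, 5, 6, 7} must be used), so N = 3.
The 5 still-open variables together cover exactly {1, 2, 5, 6, 7} — 5 values for 5 variables — and 1 appears only in R's list, so R = 1.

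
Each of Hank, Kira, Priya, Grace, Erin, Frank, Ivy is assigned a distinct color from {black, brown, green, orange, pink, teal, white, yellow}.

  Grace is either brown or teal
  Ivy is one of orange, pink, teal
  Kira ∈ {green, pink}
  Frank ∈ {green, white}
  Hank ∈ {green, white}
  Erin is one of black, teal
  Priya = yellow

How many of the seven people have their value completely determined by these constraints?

2

Priya must be yellow (only option left).
The 2 variables Hank and Frank are confined to {green, white}, which locks those values in; drop them from Kira.
Kira has just one choice, so Kira = pink. So Ivy can't be pink.
Determined: Kira=pink, Priya=yellow. The other people each still have more than one consistent value. That makes 2.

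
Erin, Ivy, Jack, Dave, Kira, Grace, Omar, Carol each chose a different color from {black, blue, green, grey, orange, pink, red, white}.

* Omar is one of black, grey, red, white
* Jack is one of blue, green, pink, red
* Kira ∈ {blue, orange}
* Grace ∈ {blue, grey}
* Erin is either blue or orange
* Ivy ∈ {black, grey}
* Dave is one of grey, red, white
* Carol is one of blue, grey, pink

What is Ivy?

black

The 8 variables together cover exactly {black, blue, green, grey, orange, pink, red, white} — 8 values for 8 variables — and green appears only in Jack's list, so Jack = green.
Among the 7 still-open variables, pink fits only Carol (and all 7 values in {black, blue, grey, orange, pink, red, white} must be used), so Carol = pink.
Erin and Kira between them cover only {blue, orange} — a naked pair. Remove those values from Grace.
Grace's domain is down to {grey}, so Grace = grey. So Ivy, Dave, Omar can't be grey.
So Ivy = black.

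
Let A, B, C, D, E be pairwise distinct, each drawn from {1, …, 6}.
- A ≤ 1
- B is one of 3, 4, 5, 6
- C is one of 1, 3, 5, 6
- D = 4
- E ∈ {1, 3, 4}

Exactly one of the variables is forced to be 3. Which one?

A must be 1 (only option left). Eliminate 1 elsewhere: C, E.
D's domain is down to {4}, so D = 4. Remove 4 from B, E.
So 3 goes to E.

E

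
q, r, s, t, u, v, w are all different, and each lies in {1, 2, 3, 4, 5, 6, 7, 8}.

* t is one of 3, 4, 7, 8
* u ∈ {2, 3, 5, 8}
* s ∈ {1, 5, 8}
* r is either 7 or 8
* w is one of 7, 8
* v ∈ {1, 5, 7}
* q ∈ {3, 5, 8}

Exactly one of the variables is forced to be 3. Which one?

q

Among the 7 variables, 2 fits only u (and all 7 values in {1, 2, 3, 4, 5, 7, 8} must be used), so u = 2.
The 6 still-open variables draw from only 6 values {1, 3, 4, 5, 7, 8}, so each is used; only t can be 4, hence t = 4.
Among the 5 still-open variables, 3 fits only q (and all 5 values in {1, 3, 5, 7, 8} must be used), so q = 3.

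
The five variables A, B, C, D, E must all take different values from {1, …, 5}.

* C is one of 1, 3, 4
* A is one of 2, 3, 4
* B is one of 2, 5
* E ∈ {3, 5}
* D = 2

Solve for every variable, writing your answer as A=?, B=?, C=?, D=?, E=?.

D must be 2 (only option left). So A, B can't be 2.
B has just one choice, so B = 5. Remove 5 from E.
That leaves E = 3. Eliminate 3 elsewhere: A, C.
A has just one choice, so A = 4. So C can't be 4.
C must be 1 (only option left).

A=4, B=5, C=1, D=2, E=3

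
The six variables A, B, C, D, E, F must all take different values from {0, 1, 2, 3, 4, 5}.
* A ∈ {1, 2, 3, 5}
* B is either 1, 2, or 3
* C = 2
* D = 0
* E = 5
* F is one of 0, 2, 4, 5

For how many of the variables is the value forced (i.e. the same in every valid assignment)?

C has just one choice, so C = 2. So A, B, F can't be 2.
D must be 0 (only option left). Strike 0 from F.
E's domain is down to {5}, so E = 5. Eliminate 5 elsewhere: A, F.
F has just one choice, so F = 4.
Determined: C=2, D=0, E=5, F=4. The other variables each still have more than one consistent value. That makes 4.

4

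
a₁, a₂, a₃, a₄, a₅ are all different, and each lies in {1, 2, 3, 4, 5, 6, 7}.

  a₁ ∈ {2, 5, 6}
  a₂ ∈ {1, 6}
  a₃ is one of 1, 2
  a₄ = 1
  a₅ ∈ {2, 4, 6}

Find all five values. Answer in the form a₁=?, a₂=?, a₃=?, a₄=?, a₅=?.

a₄'s domain is down to {1}, so a₄ = 1. Strike 1 from a₂, a₃.
a₂'s domain is down to {6}, so a₂ = 6. So a₁, a₅ can't be 6.
a₃'s domain is down to {2}, so a₃ = 2. Eliminate 2 elsewhere: a₁, a₅.
a₅'s domain is down to {4}, so a₅ = 4.
a₁ must be 5 (only option left).

a₁=5, a₂=6, a₃=2, a₄=1, a₅=4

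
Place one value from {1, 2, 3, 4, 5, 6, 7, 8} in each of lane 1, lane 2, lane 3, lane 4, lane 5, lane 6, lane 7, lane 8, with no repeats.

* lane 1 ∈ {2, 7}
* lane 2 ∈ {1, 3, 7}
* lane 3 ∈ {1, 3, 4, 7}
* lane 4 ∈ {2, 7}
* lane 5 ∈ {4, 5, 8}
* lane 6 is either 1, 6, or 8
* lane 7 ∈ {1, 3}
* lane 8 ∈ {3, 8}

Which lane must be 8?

lane 8

The 8 variables draw from only 8 values {1, 2, 3, 4, 5, 6, 7, 8}, so each is used; only lane 5 can be 5, hence lane 5 = 5.
Among the 7 still-open variables, 4 fits only lane 3 (and all 7 values in {1, 2, 3, 4, 6, 7, 8} must be used), so lane 3 = 4.
Among the 6 still-open variables, 6 fits only lane 6 (and all 6 values in {1, 2, 3, 6, 7, 8} must be used), so lane 6 = 6.
Among the 5 still-open variables, 8 fits only lane 8 (and all 5 values in {1, 2, 3, 7, 8} must be used), so lane 8 = 8.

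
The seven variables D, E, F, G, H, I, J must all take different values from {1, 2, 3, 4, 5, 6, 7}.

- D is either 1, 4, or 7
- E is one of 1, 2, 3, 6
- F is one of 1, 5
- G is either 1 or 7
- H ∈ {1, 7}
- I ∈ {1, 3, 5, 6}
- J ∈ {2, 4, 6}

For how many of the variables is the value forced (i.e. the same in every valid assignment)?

2

The 2 variables G and H are confined to {1, 7}, which locks those values in; drop them from D, E, F, I.
D's domain is down to {4}, so D = 4. So J can't be 4.
F has just one choice, so F = 5. Eliminate 5 elsewhere: I.
Determined: D=4, F=5. The other variables each still have more than one consistent value. That makes 2.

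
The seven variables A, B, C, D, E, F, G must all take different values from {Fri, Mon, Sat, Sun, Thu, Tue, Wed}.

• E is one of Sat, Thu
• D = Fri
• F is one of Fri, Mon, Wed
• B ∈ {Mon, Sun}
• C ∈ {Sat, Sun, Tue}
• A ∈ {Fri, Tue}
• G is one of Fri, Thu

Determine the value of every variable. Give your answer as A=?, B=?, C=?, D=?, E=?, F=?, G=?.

A=Tue, B=Mon, C=Sun, D=Fri, E=Sat, F=Wed, G=Thu

D must be Fri (only option left). Strike Fri from A, F, G.
G must be Thu (only option left). So E can't be Thu.
A has just one choice, so A = Tue. Strike Tue from C.
That leaves E = Sat. Strike Sat from C.
That leaves C = Sun. So B can't be Sun.
B must be Mon (only option left). So F can't be Mon.
That leaves F = Wed.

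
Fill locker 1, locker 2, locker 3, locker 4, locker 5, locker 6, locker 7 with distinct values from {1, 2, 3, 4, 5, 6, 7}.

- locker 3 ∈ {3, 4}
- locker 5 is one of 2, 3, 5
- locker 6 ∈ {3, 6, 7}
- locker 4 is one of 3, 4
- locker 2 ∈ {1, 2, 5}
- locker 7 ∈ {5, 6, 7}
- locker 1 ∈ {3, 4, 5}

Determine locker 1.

Among the 7 variables, 1 fits only locker 2 (and all 7 values in {1, 2, 3, 4, 5, 6, 7} must be used), so locker 2 = 1.
The 6 still-open variables draw from only 6 values {2, 3, 4, 5, 6, 7}, so each is used; only locker 5 can be 2, hence locker 5 = 2.
locker 3 and locker 4 between them cover only {3, 4} — a naked pair. Remove those values from locker 1, locker 6.
So locker 1 = 5.

5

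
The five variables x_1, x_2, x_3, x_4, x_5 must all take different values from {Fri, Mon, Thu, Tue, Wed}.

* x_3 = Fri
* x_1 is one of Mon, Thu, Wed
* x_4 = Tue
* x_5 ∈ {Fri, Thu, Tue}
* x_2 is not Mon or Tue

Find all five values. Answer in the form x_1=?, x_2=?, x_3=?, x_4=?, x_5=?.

x_1=Mon, x_2=Wed, x_3=Fri, x_4=Tue, x_5=Thu

x_3 must be Fri (only option left). So x_2, x_5 can't be Fri.
x_4 has just one choice, so x_4 = Tue. Remove Tue from x_5.
x_5 must be Thu (only option left). So x_1, x_2 can't be Thu.
x_2's domain is down to {Wed}, so x_2 = Wed. So x_1 can't be Wed.
x_1 must be Mon (only option left).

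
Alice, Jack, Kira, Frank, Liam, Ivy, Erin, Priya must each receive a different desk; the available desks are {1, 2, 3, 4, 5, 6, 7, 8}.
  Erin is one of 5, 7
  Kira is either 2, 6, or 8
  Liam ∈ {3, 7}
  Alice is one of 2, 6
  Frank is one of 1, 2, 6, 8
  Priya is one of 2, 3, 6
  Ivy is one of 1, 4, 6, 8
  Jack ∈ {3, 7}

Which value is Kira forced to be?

8

The 8 variables together cover exactly {1, 2, 3, 4, 5, 6, 7, 8} — 8 values for 8 variables — and 4 appears only in Ivy's list, so Ivy = 4.
The 7 still-open variables draw from only 7 values {1, 2, 3, 5, 6, 7, 8}, so each is used; only Frank can be 1, hence Frank = 1.
The 6 still-open variables together cover exactly {2, 3, 5, 6, 7, 8} — 6 values for 6 variables — and 5 appears only in Erin's list, so Erin = 5.
The 5 still-open variables together cover exactly {2, 3, 6, 7, 8} — 5 values for 5 variables — and 8 appears only in Kira's list, so Kira = 8.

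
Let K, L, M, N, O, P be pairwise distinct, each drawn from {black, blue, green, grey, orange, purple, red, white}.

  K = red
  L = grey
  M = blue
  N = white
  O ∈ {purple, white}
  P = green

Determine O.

K must be red (only option left).
L's domain is down to {grey}, so L = grey.
M has just one choice, so M = blue.
N's domain is down to {white}, so N = white. Remove white from O.
So O = purple.

purple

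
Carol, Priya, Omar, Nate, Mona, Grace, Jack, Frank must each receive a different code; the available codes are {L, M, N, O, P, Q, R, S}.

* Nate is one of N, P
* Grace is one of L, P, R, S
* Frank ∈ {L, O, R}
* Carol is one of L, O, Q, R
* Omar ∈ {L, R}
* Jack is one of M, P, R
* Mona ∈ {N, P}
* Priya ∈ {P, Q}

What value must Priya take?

Q

The 8 variables draw from only 8 values {L, M, N, O, P, Q, R, S}, so each is used; only Jack can be M, hence Jack = M.
Among the 7 still-open variables, S fits only Grace (and all 7 values in {L, N, O, P, Q, R, S} must be used), so Grace = S.
The 2 variables Nate and Mona are confined to {N, P}, which locks those values in; drop them from Priya.
So Priya = Q.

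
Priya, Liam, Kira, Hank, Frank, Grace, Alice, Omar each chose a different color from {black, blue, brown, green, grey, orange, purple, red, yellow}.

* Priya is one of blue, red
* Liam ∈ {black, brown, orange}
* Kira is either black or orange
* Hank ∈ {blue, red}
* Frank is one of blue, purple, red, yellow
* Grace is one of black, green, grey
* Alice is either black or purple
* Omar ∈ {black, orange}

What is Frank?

The 2 variables Priya and Hank are confined to {blue, red}, which locks those values in; drop them from Frank.
Kira and Omar between them cover only {black, orange} — a naked pair. Remove those values from Liam, Grace, Alice.
Liam's domain is down to {brown}, so Liam = brown.
Alice must be purple (only option left). Strike purple from Frank.
So Frank = yellow.

yellow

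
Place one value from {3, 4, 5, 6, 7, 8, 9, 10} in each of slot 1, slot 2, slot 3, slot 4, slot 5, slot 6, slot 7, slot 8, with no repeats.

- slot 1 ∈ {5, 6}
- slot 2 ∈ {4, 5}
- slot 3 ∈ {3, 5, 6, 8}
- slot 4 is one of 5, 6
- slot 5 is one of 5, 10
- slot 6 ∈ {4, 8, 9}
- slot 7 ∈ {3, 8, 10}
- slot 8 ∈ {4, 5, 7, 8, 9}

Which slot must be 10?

slot 5

Among the 8 variables, 7 fits only slot 8 (and all 8 values in {3, 4, 5, 6, 7, 8, 9, 10} must be used), so slot 8 = 7.
The 7 still-open variables together cover exactly {3, 4, 5, 6, 8, 9, 10} — 7 values for 7 variables — and 9 appears only in slot 6's list, so slot 6 = 9.
The 6 still-open variables together cover exactly {3, 4, 5, 6, 8, 10} — 6 values for 6 variables — and 4 appears only in slot 2's list, so slot 2 = 4.
slot 1 and slot 4 share exactly the 2 values {5, 6}; by pigeonhole those values go to them, so strike 5, 6 from slot 3, slot 5.
So 10 goes to slot 5.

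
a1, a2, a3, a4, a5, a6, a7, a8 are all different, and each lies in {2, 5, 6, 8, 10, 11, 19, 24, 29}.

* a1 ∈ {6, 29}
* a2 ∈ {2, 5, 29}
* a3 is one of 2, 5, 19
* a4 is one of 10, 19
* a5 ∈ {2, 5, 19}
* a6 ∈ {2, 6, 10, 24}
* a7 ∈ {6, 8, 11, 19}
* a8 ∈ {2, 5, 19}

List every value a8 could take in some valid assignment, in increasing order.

a3, a5, a8 between them cover only {2, 5, 19} — a naked triple. Remove those values from a2, a4, a6, a7.
That leaves a2 = 29. Remove 29 from a1.
That leaves a4 = 10. So a6 can't be 10.
That leaves a1 = 6. So a6, a7 can't be 6.
a6 must be 24 (only option left).
No further eliminations apply; a8 can still be any of 2, 5, 19.

2, 5, 19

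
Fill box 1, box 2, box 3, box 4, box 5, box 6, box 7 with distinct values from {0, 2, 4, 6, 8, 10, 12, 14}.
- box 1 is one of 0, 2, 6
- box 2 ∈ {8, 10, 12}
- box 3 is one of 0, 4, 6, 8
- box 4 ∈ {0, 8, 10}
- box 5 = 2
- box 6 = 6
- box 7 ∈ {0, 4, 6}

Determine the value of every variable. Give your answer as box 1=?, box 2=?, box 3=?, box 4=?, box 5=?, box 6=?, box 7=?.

box 1=0, box 2=12, box 3=8, box 4=10, box 5=2, box 6=6, box 7=4

box 5 must be 2 (only option left). Remove 2 from box 1.
That leaves box 6 = 6. Eliminate 6 elsewhere: box 1, box 3, box 7.
box 1 has just one choice, so box 1 = 0. Eliminate 0 elsewhere: box 3, box 4, box 7.
box 7 has just one choice, so box 7 = 4. Remove 4 from box 3.
box 3's domain is down to {8}, so box 3 = 8. Remove 8 from box 2, box 4.
box 4 must be 10 (only option left). Remove 10 from box 2.
box 2 must be 12 (only option left).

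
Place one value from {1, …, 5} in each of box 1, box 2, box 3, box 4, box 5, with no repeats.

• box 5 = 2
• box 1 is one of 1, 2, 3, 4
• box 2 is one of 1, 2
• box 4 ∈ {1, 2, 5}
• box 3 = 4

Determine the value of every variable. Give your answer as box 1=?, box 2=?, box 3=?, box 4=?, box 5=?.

box 3's domain is down to {4}, so box 3 = 4. Remove 4 from box 1.
box 5's domain is down to {2}, so box 5 = 2. Strike 2 from box 1, box 2, box 4.
That leaves box 2 = 1. Strike 1 from box 1, box 4.
That leaves box 4 = 5.
That leaves box 1 = 3.

box 1=3, box 2=1, box 3=4, box 4=5, box 5=2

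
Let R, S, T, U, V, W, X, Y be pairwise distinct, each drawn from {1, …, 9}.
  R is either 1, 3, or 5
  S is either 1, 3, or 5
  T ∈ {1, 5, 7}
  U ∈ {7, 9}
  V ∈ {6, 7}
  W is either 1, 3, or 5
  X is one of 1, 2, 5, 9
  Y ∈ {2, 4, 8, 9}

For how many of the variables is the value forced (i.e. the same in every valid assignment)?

R, S, W between them cover only {1, 3, 5} — a naked triple. Remove those values from T, X.
T has just one choice, so T = 7. Remove 7 from U, V.
U has just one choice, so U = 9. Remove 9 from X, Y.
V must be 6 (only option left).
X has just one choice, so X = 2. Strike 2 from Y.
Determined: T=7, U=9, V=6, X=2. The other variables each still have more than one consistent value. That makes 4.

4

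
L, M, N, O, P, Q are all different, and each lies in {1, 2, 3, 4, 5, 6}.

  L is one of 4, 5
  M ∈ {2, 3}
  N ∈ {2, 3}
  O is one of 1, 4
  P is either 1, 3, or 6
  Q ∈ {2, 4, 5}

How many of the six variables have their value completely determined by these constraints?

2

Among the 6 variables, 6 fits only P (and all 6 values in {1, 2, 3, 4, 5, 6} must be used), so P = 6.
The 5 still-open variables together cover exactly {1, 2, 3, 4, 5} — 5 values for 5 variables — and 1 appears only in O's list, so O = 1.
M and N between them cover only {2, 3} — a naked pair. Remove those values from Q.
Determined: O=1, P=6. The other variables each still have more than one consistent value. That makes 2.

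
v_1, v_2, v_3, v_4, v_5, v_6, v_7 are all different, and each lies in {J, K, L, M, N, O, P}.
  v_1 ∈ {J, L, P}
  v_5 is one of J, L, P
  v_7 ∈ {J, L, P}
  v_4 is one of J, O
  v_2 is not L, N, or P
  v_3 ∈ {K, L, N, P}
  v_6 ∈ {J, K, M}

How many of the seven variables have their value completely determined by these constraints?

The 7 variables together cover exactly {J, K, L, M, N, O, P} — 7 values for 7 variables — and N appears only in v_3's list, so v_3 = N.
The 3 variables v_1, v_5, v_7 are confined to {J, L, P}, which locks those values in; drop them from v_2, v_4, v_6.
v_4 must be O (only option left). Eliminate O elsewhere: v_2.
Determined: v_3=N, v_4=O. The other variables each still have more than one consistent value. That makes 2.

2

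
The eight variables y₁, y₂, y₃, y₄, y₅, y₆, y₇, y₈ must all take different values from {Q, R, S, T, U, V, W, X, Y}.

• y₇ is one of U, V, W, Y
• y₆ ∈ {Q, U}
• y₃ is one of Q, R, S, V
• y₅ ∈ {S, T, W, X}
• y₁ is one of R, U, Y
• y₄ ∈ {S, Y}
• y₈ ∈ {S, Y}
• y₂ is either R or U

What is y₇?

The 2 variables y₄ and y₈ are confined to {S, Y}, which locks those values in; drop them from y₁, y₃, y₅, y₇.
y₁ and y₂ between them cover only {R, U} — a naked pair. Remove those values from y₃, y₆, y₇.
y₆ must be Q (only option left). Strike Q from y₃.
y₃'s domain is down to {V}, so y₃ = V. Strike V from y₇.
So y₇ = W.

W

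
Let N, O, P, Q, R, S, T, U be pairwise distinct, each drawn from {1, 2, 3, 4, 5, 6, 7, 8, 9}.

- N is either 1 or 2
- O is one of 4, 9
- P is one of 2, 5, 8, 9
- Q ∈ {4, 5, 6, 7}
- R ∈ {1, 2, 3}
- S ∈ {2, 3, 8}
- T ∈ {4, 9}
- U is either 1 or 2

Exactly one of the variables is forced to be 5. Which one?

P

N and U share exactly the 2 values {1, 2}; by pigeonhole those values go to them, so strike 1, 2 from P, R, S.
R's domain is down to {3}, so R = 3. Eliminate 3 elsewhere: S.
S has just one choice, so S = 8. So P can't be 8.
O and T between them cover only {4, 9} — a naked pair. Remove those values from P, Q.
So 5 goes to P.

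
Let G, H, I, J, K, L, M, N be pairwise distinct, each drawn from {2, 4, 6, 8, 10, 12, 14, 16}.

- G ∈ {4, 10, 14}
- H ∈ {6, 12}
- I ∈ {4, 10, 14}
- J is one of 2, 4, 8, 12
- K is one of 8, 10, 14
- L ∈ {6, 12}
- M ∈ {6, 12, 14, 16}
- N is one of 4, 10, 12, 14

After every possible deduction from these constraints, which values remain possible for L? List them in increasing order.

6, 12

The 8 variables draw from only 8 values {2, 4, 6, 8, 10, 12, 14, 16}, so each is used; only J can be 2, hence J = 2.
The 7 still-open variables draw from only 7 values {4, 6, 8, 10, 12, 14, 16}, so each is used; only K can be 8, hence K = 8.
The 6 still-open variables together cover exactly {4, 6, 10, 12, 14, 16} — 6 values for 6 variables — and 16 appears only in M's list, so M = 16.
H and L between them cover only {6, 12} — a naked pair. Remove those values from N.
No further eliminations apply; L can still be any of 6, 12.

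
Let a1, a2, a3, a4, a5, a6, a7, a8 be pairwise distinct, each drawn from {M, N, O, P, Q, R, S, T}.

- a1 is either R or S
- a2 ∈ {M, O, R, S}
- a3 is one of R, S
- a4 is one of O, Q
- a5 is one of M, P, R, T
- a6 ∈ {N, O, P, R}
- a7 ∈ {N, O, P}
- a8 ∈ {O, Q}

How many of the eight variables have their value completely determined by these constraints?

2

The 8 variables draw from only 8 values {M, N, O, P, Q, R, S, T}, so each is used; only a5 can be T, hence a5 = T.
The 7 still-open variables together cover exactly {M, N, O, P, Q, R, S} — 7 values for 7 variables — and M appears only in a2's list, so a2 = M.
The 2 variables a1 and a3 are confined to {R, S}, which locks those values in; drop them from a6.
a4 and a8 between them cover only {O, Q} — a naked pair. Remove those values from a6, a7.
Determined: a2=M, a5=T. The other variables each still have more than one consistent value. That makes 2.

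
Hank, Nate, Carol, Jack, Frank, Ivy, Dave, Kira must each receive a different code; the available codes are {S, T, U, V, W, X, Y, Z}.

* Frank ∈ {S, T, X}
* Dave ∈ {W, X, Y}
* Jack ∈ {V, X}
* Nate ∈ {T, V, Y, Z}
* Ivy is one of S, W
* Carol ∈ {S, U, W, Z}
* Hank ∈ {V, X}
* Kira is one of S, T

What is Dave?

Y

The 8 variables together cover exactly {S, T, U, V, W, X, Y, Z} — 8 values for 8 variables — and U appears only in Carol's list, so Carol = U.
The 7 still-open variables together cover exactly {S, T, V, W, X, Y, Z} — 7 values for 7 variables — and Z appears only in Nate's list, so Nate = Z.
The 6 still-open variables draw from only 6 values {S, T, V, W, X, Y}, so each is used; only Dave can be Y, hence Dave = Y.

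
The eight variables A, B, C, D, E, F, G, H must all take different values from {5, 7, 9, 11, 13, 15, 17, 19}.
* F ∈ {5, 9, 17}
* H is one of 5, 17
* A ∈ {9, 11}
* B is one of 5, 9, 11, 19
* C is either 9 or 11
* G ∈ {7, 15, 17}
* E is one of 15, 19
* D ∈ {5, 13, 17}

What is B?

The 8 variables draw from only 8 values {5, 7, 9, 11, 13, 15, 17, 19}, so each is used; only G can be 7, hence G = 7.
The 7 still-open variables draw from only 7 values {5, 9, 11, 13, 15, 17, 19}, so each is used; only D can be 13, hence D = 13.
The 6 still-open variables together cover exactly {5, 9, 11, 15, 17, 19} — 6 values for 6 variables — and 15 appears only in E's list, so E = 15.
The 5 still-open variables together cover exactly {5, 9, 11, 17, 19} — 5 values for 5 variables — and 19 appears only in B's list, so B = 19.

19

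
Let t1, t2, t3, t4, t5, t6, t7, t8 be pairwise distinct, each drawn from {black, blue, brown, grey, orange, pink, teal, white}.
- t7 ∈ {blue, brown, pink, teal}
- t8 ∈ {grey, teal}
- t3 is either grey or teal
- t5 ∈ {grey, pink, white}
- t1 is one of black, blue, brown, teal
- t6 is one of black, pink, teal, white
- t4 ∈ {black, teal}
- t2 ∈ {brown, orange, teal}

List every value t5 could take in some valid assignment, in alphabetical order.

The 8 variables draw from only 8 values {black, blue, brown, grey, orange, pink, teal, white}, so each is used; only t2 can be orange, hence t2 = orange.
The 2 variables t3 and t8 are confined to {grey, teal}, which locks those values in; drop them from t1, t4, t5, t6, t7.
That leaves t4 = black. Eliminate black elsewhere: t1, t6.
The 2 variables t5 and t6 are confined to {pink, white}, which locks those values in; drop them from t7.
No further eliminations apply; t5 can still be any of pink, white.

pink, white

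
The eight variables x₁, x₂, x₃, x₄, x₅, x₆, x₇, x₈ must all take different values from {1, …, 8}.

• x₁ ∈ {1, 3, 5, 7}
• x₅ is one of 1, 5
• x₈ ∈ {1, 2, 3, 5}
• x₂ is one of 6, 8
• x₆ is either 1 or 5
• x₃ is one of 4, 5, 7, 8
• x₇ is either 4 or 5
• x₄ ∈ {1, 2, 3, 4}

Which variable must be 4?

x₇

The 8 variables draw from only 8 values {1, 2, 3, 4, 5, 6, 7, 8}, so each is used; only x₂ can be 6, hence x₂ = 6.
The 7 still-open variables together cover exactly {1, 2, 3, 4, 5, 7, 8} — 7 values for 7 variables — and 8 appears only in x₃'s list, so x₃ = 8.
The 6 still-open variables draw from only 6 values {1, 2, 3, 4, 5, 7}, so each is used; only x₁ can be 7, hence x₁ = 7.
The 2 variables x₅ and x₆ are confined to {1, 5}, which locks those values in; drop them from x₄, x₇, x₈.
So 4 goes to x₇.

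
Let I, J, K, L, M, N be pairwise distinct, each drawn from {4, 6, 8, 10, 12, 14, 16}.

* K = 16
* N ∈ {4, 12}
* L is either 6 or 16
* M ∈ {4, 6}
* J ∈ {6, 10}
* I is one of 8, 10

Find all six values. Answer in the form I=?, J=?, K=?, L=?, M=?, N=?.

I=8, J=10, K=16, L=6, M=4, N=12

K's domain is down to {16}, so K = 16. Eliminate 16 elsewhere: L.
L has just one choice, so L = 6. Eliminate 6 elsewhere: J, M.
M has just one choice, so M = 4. So N can't be 4.
N must be 12 (only option left).
That leaves J = 10. Remove 10 from I.
That leaves I = 8.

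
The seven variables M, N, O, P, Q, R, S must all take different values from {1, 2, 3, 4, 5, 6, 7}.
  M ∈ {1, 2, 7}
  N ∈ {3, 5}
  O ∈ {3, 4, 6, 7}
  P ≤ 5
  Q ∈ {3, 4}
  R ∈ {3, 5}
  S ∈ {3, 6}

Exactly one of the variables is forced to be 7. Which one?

O

The 2 variables N and R are confined to {3, 5}, which locks those values in; drop them from O, P, Q, S.
Q has just one choice, so Q = 4. Remove 4 from O, P.
That leaves S = 6. So O can't be 6.
So 7 goes to O.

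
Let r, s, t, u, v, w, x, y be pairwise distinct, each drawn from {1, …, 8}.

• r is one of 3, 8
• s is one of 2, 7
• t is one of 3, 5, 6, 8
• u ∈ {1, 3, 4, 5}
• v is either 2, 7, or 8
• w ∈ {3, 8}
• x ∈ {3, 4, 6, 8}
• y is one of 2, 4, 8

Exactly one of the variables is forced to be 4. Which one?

The 8 variables draw from only 8 values {1, 2, 3, 4, 5, 6, 7, 8}, so each is used; only u can be 1, hence u = 1.
Among the 7 still-open variables, 5 fits only t (and all 7 values in {2, 3, 4, 5, 6, 7, 8} must be used), so t = 5.
Among the 6 still-open variables, 6 fits only x (and all 6 values in {2, 3, 4, 6, 7, 8} must be used), so x = 6.
The 5 still-open variables together cover exactly {2, 3, 4, 7, 8} — 5 values for 5 variables — and 4 appears only in y's list, so y = 4.

y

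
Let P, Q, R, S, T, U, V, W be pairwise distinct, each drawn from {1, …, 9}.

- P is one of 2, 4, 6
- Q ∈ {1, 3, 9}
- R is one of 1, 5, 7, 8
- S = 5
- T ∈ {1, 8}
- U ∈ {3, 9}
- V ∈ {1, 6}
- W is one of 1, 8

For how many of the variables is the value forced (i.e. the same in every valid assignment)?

S must be 5 (only option left). So R can't be 5.
T and W between them cover only {1, 8} — a naked pair. Remove those values from Q, R, V.
R must be 7 (only option left).
That leaves V = 6. Remove 6 from P.
Determined: R=7, S=5, V=6. The other variables each still have more than one consistent value. That makes 3.

3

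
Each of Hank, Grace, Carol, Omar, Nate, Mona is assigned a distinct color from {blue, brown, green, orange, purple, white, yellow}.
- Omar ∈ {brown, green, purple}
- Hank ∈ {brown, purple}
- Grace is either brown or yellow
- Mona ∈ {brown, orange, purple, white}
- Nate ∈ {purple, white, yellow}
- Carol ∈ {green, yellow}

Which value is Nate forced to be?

Among the 6 variables, orange fits only Mona (and all 6 values in {brown, green, orange, purple, white, yellow} must be used), so Mona = orange.
The 5 still-open variables draw from only 5 values {brown, green, purple, white, yellow}, so each is used; only Nate can be white, hence Nate = white.

white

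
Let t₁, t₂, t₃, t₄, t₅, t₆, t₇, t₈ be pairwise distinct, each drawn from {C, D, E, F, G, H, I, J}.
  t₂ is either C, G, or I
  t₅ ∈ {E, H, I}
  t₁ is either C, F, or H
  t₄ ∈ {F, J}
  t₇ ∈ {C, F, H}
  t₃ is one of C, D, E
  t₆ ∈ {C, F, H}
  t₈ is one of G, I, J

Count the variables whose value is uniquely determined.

Among the 8 variables, D fits only t₃ (and all 8 values in {C, D, E, F, G, H, I, J} must be used), so t₃ = D.
Among the 7 still-open variables, E fits only t₅ (and all 7 values in {C, E, F, G, H, I, J} must be used), so t₅ = E.
t₁, t₆, t₇ share exactly the 3 values {C, F, H}; by pigeonhole those values go to them, so strike C, F, H from t₂, t₄.
t₄'s domain is down to {J}, so t₄ = J. So t₈ can't be J.
Determined: t₃=D, t₄=J, t₅=E. The other variables each still have more than one consistent value. That makes 3.

3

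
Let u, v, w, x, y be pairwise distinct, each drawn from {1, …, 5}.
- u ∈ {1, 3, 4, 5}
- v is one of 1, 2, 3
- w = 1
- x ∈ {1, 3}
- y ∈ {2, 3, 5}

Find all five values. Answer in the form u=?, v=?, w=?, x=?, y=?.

w's domain is down to {1}, so w = 1. Eliminate 1 elsewhere: u, v, x.
x must be 3 (only option left). Remove 3 from u, v, y.
v must be 2 (only option left). Remove 2 from y.
y has just one choice, so y = 5. So u can't be 5.
u's domain is down to {4}, so u = 4.

u=4, v=2, w=1, x=3, y=5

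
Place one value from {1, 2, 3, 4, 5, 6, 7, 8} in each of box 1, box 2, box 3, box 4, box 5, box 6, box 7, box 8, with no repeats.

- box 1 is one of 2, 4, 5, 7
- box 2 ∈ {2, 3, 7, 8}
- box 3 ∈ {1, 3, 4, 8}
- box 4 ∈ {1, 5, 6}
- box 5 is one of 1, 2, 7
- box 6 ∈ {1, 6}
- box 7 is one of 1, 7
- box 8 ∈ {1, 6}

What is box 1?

box 6 and box 8 between them cover only {1, 6} — a naked pair. Remove those values from box 3, box 4, box 5, box 7.
box 4 must be 5 (only option left). So box 1 can't be 5.
That leaves box 7 = 7. Remove 7 from box 1, box 2, box 5.
box 5's domain is down to {2}, so box 5 = 2. Remove 2 from box 1, box 2.
So box 1 = 4.

4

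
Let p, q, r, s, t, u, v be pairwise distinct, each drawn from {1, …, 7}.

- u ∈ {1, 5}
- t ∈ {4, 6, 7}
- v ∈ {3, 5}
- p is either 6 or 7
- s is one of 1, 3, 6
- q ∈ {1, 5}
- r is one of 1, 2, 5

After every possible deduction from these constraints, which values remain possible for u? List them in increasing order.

1, 5

The 7 variables draw from only 7 values {1, 2, 3, 4, 5, 6, 7}, so each is used; only r can be 2, hence r = 2.
The 6 still-open variables draw from only 6 values {1, 3, 4, 5, 6, 7}, so each is used; only t can be 4, hence t = 4.
The 5 still-open variables together cover exactly {1, 3, 5, 6, 7} — 5 values for 5 variables — and 7 appears only in p's list, so p = 7.
The 4 still-open variables draw from only 4 values {1, 3, 5, 6}, so each is used; only s can be 6, hence s = 6.
Among the 3 still-open variables, 3 fits only v (and all 3 values in {1, 3, 5} must be used), so v = 3.
No further eliminations apply; u can still be any of 1, 5.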